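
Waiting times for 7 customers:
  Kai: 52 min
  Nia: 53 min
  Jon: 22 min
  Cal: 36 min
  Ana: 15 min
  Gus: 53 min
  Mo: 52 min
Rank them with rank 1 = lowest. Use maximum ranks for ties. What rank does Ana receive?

Sorted (ascending): 15, 22, 36, 52, 52, 53, 53
The 2 values of 52 occupy positions 4–5 → each gets rank 5.
The 2 values of 53 occupy positions 6–7 → each gets rank 7.
Ana has value 15 min → rank 1.

1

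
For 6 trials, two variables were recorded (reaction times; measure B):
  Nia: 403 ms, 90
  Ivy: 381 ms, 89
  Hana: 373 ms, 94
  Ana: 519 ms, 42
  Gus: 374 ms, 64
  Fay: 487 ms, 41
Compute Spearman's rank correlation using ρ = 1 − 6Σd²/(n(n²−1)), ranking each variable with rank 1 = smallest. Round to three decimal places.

Ranks of variable 1: 4, 3, 1, 6, 2, 5
Ranks of variable 2: 5, 4, 6, 2, 3, 1
d = r₁ − r₂: -1, -1, -5, 4, -1, 4
d²: 1, 1, 25, 16, 1, 16; Σd² = 60
ρ = 1 − 6·60/(6·35) = 1 − 360/210 = -0.714

-0.714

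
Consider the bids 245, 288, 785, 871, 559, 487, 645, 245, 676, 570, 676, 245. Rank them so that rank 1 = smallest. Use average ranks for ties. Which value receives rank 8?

645

Sorted (ascending): 245, 245, 245, 288, 487, 559, 570, 645, 676, 676, 785, 871
The 3 values of 245 occupy positions 1–3 → average rank 2.
The 2 values of 676 occupy positions 9–10 → average rank (9+10)/2 = 9.5.
Rank 8 → value 645.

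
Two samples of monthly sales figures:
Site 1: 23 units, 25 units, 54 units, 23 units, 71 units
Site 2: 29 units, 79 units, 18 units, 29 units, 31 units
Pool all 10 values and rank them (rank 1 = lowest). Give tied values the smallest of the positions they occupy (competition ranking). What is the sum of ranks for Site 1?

Sorted (ascending): 18, 23, 23, 25, 29, 29, 31, 54, 71, 79
The 2 values of 23 occupy positions 2–3 → each gets rank 2.
The 2 values of 29 occupy positions 5–6 → each gets rank 5.
Site 1 values → pooled ranks: 23→2, 25→4, 54→8, 23→2, 71→9
Rank sum = 2 + 4 + 8 + 2 + 9 = 25

25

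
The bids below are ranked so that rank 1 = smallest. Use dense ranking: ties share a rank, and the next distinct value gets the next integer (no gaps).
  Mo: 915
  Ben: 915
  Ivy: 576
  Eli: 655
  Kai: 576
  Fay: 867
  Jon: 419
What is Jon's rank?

1

Sorted (ascending): 419, 576, 576, 655, 867, 915, 915
The 2 values of 576 share dense rank 2.
The 2 values of 915 share dense rank 5.
Remaining distinct values take the next consecutive integers.
Jon has value 419 → rank 1.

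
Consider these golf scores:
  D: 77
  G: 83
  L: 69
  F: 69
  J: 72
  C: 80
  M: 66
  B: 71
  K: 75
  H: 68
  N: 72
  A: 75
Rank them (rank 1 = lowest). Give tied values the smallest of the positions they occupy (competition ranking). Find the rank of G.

Sorted (ascending): 66, 68, 69, 69, 71, 72, 72, 75, 75, 77, 80, 83
The 2 values of 69 occupy positions 3–4 → each gets rank 3.
The 2 values of 72 occupy positions 6–7 → each gets rank 6.
The 2 values of 75 occupy positions 8–9 → each gets rank 8.
G has value 83 → rank 12.

12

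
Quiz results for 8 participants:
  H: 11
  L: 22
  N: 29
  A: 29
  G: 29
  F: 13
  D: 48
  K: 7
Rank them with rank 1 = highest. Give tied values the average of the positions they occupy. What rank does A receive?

3

Sorted (descending): 48, 29, 29, 29, 22, 13, 11, 7
The 3 values of 29 occupy positions 2–4 → average rank 3.
A has value 29 → rank 3.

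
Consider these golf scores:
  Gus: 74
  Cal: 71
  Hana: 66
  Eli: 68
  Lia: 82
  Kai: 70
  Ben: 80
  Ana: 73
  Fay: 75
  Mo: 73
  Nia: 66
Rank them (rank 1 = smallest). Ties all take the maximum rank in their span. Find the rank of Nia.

2

Sorted (ascending): 66, 66, 68, 70, 71, 73, 73, 74, 75, 80, 82
The 2 values of 66 occupy positions 1–2 → each gets rank 2.
The 2 values of 73 occupy positions 6–7 → each gets rank 7.
Nia has value 66 → rank 2.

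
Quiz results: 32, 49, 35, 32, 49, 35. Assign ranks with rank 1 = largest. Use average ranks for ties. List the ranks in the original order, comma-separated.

5.5, 1.5, 3.5, 5.5, 1.5, 3.5

Sorted (descending): 49, 49, 35, 35, 32, 32
The 2 values of 49 occupy positions 1–2 → average rank (1+2)/2 = 1.5.
The 2 values of 35 occupy positions 3–4 → average rank (3+4)/2 = 3.5.
The 2 values of 32 occupy positions 5–6 → average rank (5+6)/2 = 5.5.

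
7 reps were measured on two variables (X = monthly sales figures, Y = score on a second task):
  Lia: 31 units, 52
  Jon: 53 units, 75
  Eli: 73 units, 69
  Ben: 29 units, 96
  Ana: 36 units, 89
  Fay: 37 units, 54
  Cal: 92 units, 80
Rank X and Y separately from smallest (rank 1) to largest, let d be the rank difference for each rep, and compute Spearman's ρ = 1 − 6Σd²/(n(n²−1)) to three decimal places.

-0.143

Ranks of variable 1: 2, 5, 6, 1, 3, 4, 7
Ranks of variable 2: 1, 4, 3, 7, 6, 2, 5
d = r₁ − r₂: 1, 1, 3, -6, -3, 2, 2
d²: 1, 1, 9, 36, 9, 4, 4; Σd² = 64
ρ = 1 − 6·64/(7·48) = 1 − 384/336 = -0.143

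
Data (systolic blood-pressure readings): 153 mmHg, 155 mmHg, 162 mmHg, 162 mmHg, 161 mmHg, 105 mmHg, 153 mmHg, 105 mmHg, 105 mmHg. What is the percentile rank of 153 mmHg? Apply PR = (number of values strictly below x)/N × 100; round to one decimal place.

33.3

N = 9.
Strictly below 153: 3. Equal to 153: 2.
PR = 3/9 × 100 = 33.3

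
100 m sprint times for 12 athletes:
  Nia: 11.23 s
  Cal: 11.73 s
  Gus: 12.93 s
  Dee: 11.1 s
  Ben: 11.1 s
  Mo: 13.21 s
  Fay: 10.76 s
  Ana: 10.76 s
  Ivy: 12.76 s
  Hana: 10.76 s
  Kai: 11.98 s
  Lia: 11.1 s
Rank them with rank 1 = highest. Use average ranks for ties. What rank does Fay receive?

Sorted (descending): 13.21, 12.93, 12.76, 11.98, 11.73, 11.23, 11.1, 11.1, 11.1, 10.76, 10.76, 10.76
The 3 values of 11.1 occupy positions 7–9 → average rank 8.
The 3 values of 10.76 occupy positions 10–12 → average rank 11.
Fay has value 10.76 s → rank 11.

11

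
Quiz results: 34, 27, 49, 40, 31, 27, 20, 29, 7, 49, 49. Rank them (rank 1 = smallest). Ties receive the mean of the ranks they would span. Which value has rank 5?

Sorted (ascending): 7, 20, 27, 27, 29, 31, 34, 40, 49, 49, 49
The 2 values of 27 occupy positions 3–4 → average rank (3+4)/2 = 3.5.
The 3 values of 49 occupy positions 9–11 → average rank 10.
Rank 5 → value 29.

29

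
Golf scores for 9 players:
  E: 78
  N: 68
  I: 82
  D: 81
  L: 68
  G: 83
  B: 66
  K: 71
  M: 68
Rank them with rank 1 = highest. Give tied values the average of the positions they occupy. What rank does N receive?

7

Sorted (descending): 83, 82, 81, 78, 71, 68, 68, 68, 66
The 3 values of 68 occupy positions 6–8 → average rank 7.
N has value 68 → rank 7.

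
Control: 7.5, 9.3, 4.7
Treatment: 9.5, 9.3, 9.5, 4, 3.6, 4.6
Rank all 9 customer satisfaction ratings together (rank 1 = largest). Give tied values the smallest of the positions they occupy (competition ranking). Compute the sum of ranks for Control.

Sorted (descending): 9.5, 9.5, 9.3, 9.3, 7.5, 4.7, 4.6, 4, 3.6
The 2 values of 9.5 occupy positions 1–2 → each gets rank 1.
The 2 values of 9.3 occupy positions 3–4 → each gets rank 3.
Control values → pooled ranks: 7.5→5, 9.3→3, 4.7→6
Rank sum = 5 + 3 + 6 = 14

14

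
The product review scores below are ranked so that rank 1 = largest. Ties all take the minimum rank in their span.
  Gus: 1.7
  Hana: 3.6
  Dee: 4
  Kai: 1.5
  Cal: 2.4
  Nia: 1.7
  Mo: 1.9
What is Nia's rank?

Sorted (descending): 4, 3.6, 2.4, 1.9, 1.7, 1.7, 1.5
The 2 values of 1.7 occupy positions 5–6 → each gets rank 5.
Nia has value 1.7 → rank 5.

5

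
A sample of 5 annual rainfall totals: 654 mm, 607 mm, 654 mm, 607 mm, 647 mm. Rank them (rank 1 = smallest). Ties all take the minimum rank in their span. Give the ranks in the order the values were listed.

4, 1, 4, 1, 3

Sorted (ascending): 607, 607, 647, 654, 654
The 2 values of 607 occupy positions 1–2 → each gets rank 1.
The 2 values of 654 occupy positions 4–5 → each gets rank 4.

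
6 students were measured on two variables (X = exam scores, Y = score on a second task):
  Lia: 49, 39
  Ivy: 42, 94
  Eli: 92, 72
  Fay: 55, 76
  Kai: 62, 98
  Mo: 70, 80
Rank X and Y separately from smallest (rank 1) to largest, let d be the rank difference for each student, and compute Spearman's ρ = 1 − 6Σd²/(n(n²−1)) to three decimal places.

-0.086

Ranks of variable 1: 2, 1, 6, 3, 4, 5
Ranks of variable 2: 1, 5, 2, 3, 6, 4
d = r₁ − r₂: 1, -4, 4, 0, -2, 1
d²: 1, 16, 16, 0, 4, 1; Σd² = 38
ρ = 1 − 6·38/(6·35) = 1 − 228/210 = -0.086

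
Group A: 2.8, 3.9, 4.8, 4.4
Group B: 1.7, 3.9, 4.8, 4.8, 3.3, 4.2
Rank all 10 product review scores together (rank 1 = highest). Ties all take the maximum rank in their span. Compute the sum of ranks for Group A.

23

Sorted (descending): 4.8, 4.8, 4.8, 4.4, 4.2, 3.9, 3.9, 3.3, 2.8, 1.7
The 3 values of 4.8 occupy positions 1–3 → each gets rank 3.
The 2 values of 3.9 occupy positions 6–7 → each gets rank 7.
Group A values → pooled ranks: 2.8→9, 3.9→7, 4.8→3, 4.4→4
Rank sum = 9 + 7 + 3 + 4 = 23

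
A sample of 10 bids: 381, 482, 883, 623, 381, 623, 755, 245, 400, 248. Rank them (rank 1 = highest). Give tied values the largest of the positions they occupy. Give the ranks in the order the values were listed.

8, 5, 1, 4, 8, 4, 2, 10, 6, 9

Sorted (descending): 883, 755, 623, 623, 482, 400, 381, 381, 248, 245
The 2 values of 623 occupy positions 3–4 → each gets rank 4.
The 2 values of 381 occupy positions 7–8 → each gets rank 8.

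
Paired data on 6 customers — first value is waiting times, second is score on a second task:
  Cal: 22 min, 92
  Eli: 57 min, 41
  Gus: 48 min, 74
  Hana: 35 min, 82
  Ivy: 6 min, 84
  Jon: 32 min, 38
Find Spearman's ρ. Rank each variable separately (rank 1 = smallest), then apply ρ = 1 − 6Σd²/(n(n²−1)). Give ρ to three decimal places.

Ranks of variable 1: 2, 6, 5, 4, 1, 3
Ranks of variable 2: 6, 2, 3, 4, 5, 1
d = r₁ − r₂: -4, 4, 2, 0, -4, 2
d²: 16, 16, 4, 0, 16, 4; Σd² = 56
ρ = 1 − 6·56/(6·35) = 1 − 336/210 = -0.600

-0.600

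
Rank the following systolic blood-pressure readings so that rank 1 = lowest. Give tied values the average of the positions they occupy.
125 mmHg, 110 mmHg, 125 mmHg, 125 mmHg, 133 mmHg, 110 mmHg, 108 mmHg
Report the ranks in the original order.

5, 2.5, 5, 5, 7, 2.5, 1

Sorted (ascending): 108, 110, 110, 125, 125, 125, 133
The 2 values of 110 occupy positions 2–3 → average rank (2+3)/2 = 2.5.
The 3 values of 125 occupy positions 4–6 → average rank 5.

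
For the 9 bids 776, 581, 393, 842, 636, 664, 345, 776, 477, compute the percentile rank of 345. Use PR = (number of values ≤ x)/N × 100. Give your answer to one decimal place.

N = 9.
Strictly below 345: 0. Equal to 345: 1.
PR = 1/9 × 100 = 11.1

11.1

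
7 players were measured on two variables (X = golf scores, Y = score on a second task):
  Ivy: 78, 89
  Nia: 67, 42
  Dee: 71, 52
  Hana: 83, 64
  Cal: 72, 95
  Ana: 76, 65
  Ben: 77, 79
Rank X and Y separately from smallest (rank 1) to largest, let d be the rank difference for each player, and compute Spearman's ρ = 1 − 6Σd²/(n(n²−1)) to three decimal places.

Ranks of variable 1: 6, 1, 2, 7, 3, 4, 5
Ranks of variable 2: 6, 1, 2, 3, 7, 4, 5
d = r₁ − r₂: 0, 0, 0, 4, -4, 0, 0
d²: 0, 0, 0, 16, 16, 0, 0; Σd² = 32
ρ = 1 − 6·32/(7·48) = 1 − 192/336 = 0.429

0.429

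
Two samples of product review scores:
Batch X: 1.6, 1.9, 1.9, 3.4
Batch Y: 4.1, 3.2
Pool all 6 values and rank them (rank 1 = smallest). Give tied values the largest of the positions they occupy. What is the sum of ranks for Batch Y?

10

Sorted (ascending): 1.6, 1.9, 1.9, 3.2, 3.4, 4.1
The 2 values of 1.9 occupy positions 2–3 → each gets rank 3.
Batch Y values → pooled ranks: 4.1→6, 3.2→4
Rank sum = 6 + 4 = 10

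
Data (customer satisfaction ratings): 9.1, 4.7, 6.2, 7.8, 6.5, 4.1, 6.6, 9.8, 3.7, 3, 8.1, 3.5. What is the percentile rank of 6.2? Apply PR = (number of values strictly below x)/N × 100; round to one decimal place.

N = 12.
Strictly below 6.2: 5. Equal to 6.2: 1.
PR = 5/12 × 100 = 41.7

41.7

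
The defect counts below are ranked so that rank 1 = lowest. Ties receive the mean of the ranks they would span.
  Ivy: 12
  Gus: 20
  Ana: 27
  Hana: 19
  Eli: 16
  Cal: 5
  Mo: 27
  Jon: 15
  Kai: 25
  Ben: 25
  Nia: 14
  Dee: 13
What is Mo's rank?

11.5

Sorted (ascending): 5, 12, 13, 14, 15, 16, 19, 20, 25, 25, 27, 27
The 2 values of 25 occupy positions 9–10 → average rank (9+10)/2 = 9.5.
The 2 values of 27 occupy positions 11–12 → average rank (11+12)/2 = 11.5.
Mo has value 27 → rank 11.5.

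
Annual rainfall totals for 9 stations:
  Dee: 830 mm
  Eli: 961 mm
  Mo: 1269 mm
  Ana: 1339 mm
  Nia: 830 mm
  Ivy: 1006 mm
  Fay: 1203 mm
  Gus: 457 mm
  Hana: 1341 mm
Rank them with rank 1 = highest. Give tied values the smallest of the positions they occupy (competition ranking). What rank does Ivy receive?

5

Sorted (descending): 1341, 1339, 1269, 1203, 1006, 961, 830, 830, 457
The 2 values of 830 occupy positions 7–8 → each gets rank 7.
Ivy has value 1006 mm → rank 5.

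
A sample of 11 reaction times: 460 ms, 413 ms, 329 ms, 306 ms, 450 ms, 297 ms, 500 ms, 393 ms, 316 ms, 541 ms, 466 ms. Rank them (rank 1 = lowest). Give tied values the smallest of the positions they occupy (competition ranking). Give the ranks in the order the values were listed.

8, 6, 4, 2, 7, 1, 10, 5, 3, 11, 9

Sorted (ascending): 297, 306, 316, 329, 393, 413, 450, 460, 466, 500, 541
No ties — each value takes its position as its rank.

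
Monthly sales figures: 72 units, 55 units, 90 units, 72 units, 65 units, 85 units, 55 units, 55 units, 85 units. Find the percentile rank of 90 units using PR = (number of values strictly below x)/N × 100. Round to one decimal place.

88.9

N = 9.
Strictly below 90: 8. Equal to 90: 1.
PR = 8/9 × 100 = 88.9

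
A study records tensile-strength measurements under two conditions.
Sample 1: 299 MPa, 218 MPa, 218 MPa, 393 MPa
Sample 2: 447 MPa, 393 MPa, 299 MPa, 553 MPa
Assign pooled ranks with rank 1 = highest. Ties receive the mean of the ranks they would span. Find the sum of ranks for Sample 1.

Sorted (descending): 553, 447, 393, 393, 299, 299, 218, 218
The 2 values of 393 occupy positions 3–4 → average rank (3+4)/2 = 3.5.
The 2 values of 299 occupy positions 5–6 → average rank (5+6)/2 = 5.5.
The 2 values of 218 occupy positions 7–8 → average rank (7+8)/2 = 7.5.
Sample 1 values → pooled ranks: 299→5.5, 218→7.5, 218→7.5, 393→3.5
Rank sum = 5.5 + 7.5 + 7.5 + 3.5 = 24

24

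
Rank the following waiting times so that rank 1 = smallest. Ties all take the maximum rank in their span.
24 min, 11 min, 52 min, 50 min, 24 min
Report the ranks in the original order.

Sorted (ascending): 11, 24, 24, 50, 52
The 2 values of 24 occupy positions 2–3 → each gets rank 3.

3, 1, 5, 4, 3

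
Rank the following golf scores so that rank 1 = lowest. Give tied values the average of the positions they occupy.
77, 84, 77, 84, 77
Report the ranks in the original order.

2, 4.5, 2, 4.5, 2

Sorted (ascending): 77, 77, 77, 84, 84
The 3 values of 77 occupy positions 1–3 → average rank 2.
The 2 values of 84 occupy positions 4–5 → average rank (4+5)/2 = 4.5.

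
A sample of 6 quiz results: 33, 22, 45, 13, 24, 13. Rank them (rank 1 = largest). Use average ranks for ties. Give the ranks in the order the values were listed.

2, 4, 1, 5.5, 3, 5.5

Sorted (descending): 45, 33, 24, 22, 13, 13
The 2 values of 13 occupy positions 5–6 → average rank (5+6)/2 = 5.5.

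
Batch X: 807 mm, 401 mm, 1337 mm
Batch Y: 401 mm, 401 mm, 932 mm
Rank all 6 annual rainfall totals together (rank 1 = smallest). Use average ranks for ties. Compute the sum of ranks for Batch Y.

9

Sorted (ascending): 401, 401, 401, 807, 932, 1337
The 3 values of 401 occupy positions 1–3 → average rank 2.
Batch Y values → pooled ranks: 401→2, 401→2, 932→5
Rank sum = 2 + 2 + 5 = 9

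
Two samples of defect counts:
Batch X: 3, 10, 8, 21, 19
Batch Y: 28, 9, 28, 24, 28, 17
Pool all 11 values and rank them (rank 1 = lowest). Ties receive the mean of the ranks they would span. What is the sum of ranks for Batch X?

Sorted (ascending): 3, 8, 9, 10, 17, 19, 21, 24, 28, 28, 28
The 3 values of 28 occupy positions 9–11 → average rank 10.
Batch X values → pooled ranks: 3→1, 10→4, 8→2, 21→7, 19→6
Rank sum = 1 + 4 + 2 + 7 + 6 = 20

20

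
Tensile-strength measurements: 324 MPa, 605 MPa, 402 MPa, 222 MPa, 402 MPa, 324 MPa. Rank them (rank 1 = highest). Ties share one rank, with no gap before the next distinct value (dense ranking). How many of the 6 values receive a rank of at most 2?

Sorted (descending): 605, 402, 402, 324, 324, 222
The 2 values of 402 share dense rank 2.
The 2 values of 324 share dense rank 3.
Remaining distinct values take the next consecutive integers.
Ranks ≤ 2: {1, 2, 2} → 3 values.

3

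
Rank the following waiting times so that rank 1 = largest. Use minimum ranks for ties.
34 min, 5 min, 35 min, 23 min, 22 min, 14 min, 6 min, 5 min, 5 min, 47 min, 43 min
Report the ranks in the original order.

4, 9, 3, 5, 6, 7, 8, 9, 9, 1, 2

Sorted (descending): 47, 43, 35, 34, 23, 22, 14, 6, 5, 5, 5
The 3 values of 5 occupy positions 9–11 → each gets rank 9.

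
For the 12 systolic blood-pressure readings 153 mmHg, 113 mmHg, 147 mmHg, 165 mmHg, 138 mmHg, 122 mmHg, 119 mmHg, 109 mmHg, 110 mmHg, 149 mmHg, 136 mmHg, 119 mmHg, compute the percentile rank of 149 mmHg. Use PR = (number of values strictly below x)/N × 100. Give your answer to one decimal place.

N = 12.
Strictly below 149: 9. Equal to 149: 1.
PR = 9/12 × 100 = 75.0

75.0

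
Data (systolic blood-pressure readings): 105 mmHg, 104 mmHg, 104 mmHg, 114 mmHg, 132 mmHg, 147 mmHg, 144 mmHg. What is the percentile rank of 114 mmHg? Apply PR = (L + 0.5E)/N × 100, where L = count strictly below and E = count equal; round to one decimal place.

N = 7.
Strictly below 114: 3. Equal to 114: 1.
PR = (3 + 0.5·1)/7 × 100 = 50.0

50.0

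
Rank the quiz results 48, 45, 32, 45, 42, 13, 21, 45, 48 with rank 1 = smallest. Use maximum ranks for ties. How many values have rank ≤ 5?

4

Sorted (ascending): 13, 21, 32, 42, 45, 45, 45, 48, 48
The 3 values of 45 occupy positions 5–7 → each gets rank 7.
The 2 values of 48 occupy positions 8–9 → each gets rank 9.
Ranks ≤ 5: {1, 2, 3, 4} → 4 values.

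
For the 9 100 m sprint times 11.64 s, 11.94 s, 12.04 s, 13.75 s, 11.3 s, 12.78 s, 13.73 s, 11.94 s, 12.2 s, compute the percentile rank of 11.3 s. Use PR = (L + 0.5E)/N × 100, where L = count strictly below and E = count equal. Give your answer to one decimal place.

5.6

N = 9.
Strictly below 11.3: 0. Equal to 11.3: 1.
PR = (0 + 0.5·1)/9 × 100 = 5.6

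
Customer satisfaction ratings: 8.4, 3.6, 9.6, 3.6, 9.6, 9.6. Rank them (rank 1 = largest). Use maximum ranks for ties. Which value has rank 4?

Sorted (descending): 9.6, 9.6, 9.6, 8.4, 3.6, 3.6
The 3 values of 9.6 occupy positions 1–3 → each gets rank 3.
The 2 values of 3.6 occupy positions 5–6 → each gets rank 6.
Rank 4 → value 8.4.

8.4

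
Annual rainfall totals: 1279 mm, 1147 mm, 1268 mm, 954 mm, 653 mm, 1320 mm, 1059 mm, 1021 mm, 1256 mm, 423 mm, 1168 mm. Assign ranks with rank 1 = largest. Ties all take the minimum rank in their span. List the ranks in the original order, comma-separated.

2, 6, 3, 9, 10, 1, 7, 8, 4, 11, 5

Sorted (descending): 1320, 1279, 1268, 1256, 1168, 1147, 1059, 1021, 954, 653, 423
No ties — each value takes its position as its rank.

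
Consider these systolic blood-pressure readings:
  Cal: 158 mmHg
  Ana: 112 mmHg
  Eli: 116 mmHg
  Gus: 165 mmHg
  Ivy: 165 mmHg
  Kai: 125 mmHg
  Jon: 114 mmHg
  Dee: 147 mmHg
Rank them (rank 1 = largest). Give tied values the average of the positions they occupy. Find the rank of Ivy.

1.5

Sorted (descending): 165, 165, 158, 147, 125, 116, 114, 112
The 2 values of 165 occupy positions 1–2 → average rank (1+2)/2 = 1.5.
Ivy has value 165 mmHg → rank 1.5.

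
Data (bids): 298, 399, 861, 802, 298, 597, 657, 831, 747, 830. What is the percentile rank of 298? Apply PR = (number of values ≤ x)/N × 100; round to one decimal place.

20.0

N = 10.
Strictly below 298: 0. Equal to 298: 2.
PR = 2/10 × 100 = 20.0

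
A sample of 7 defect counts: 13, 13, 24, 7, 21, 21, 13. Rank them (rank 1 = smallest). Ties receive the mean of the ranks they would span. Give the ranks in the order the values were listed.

3, 3, 7, 1, 5.5, 5.5, 3

Sorted (ascending): 7, 13, 13, 13, 21, 21, 24
The 3 values of 13 occupy positions 2–4 → average rank 3.
The 2 values of 21 occupy positions 5–6 → average rank (5+6)/2 = 5.5.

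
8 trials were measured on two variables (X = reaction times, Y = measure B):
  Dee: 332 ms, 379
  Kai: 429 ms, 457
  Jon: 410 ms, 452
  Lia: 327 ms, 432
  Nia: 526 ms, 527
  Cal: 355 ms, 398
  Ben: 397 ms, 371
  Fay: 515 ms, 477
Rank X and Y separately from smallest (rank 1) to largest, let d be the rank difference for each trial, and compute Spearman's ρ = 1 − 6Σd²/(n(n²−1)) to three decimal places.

0.786

Ranks of variable 1: 2, 6, 5, 1, 8, 3, 4, 7
Ranks of variable 2: 2, 6, 5, 4, 8, 3, 1, 7
d = r₁ − r₂: 0, 0, 0, -3, 0, 0, 3, 0
d²: 0, 0, 0, 9, 0, 0, 9, 0; Σd² = 18
ρ = 1 − 6·18/(8·63) = 1 − 108/504 = 0.786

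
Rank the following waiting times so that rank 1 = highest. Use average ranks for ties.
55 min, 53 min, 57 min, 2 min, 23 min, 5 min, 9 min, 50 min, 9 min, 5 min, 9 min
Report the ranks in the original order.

2, 3, 1, 11, 5, 9.5, 7, 4, 7, 9.5, 7

Sorted (descending): 57, 55, 53, 50, 23, 9, 9, 9, 5, 5, 2
The 3 values of 9 occupy positions 6–8 → average rank 7.
The 2 values of 5 occupy positions 9–10 → average rank (9+10)/2 = 9.5.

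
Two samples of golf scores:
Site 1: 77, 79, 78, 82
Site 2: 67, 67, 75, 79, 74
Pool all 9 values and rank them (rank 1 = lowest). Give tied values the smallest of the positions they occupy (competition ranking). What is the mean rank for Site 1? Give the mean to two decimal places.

6.75

Sorted (ascending): 67, 67, 74, 75, 77, 78, 79, 79, 82
The 2 values of 67 occupy positions 1–2 → each gets rank 1.
The 2 values of 79 occupy positions 7–8 → each gets rank 7.
Site 1 values → pooled ranks: 77→5, 79→7, 78→6, 82→9
Mean rank = (5 + 7 + 6 + 9) / 4 = 6.75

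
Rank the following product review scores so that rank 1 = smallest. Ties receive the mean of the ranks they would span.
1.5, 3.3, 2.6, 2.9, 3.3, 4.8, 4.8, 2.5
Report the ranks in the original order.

1, 5.5, 3, 4, 5.5, 7.5, 7.5, 2

Sorted (ascending): 1.5, 2.5, 2.6, 2.9, 3.3, 3.3, 4.8, 4.8
The 2 values of 3.3 occupy positions 5–6 → average rank (5+6)/2 = 5.5.
The 2 values of 4.8 occupy positions 7–8 → average rank (7+8)/2 = 7.5.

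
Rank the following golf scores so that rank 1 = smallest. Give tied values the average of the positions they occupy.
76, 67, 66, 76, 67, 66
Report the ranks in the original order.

5.5, 3.5, 1.5, 5.5, 3.5, 1.5

Sorted (ascending): 66, 66, 67, 67, 76, 76
The 2 values of 66 occupy positions 1–2 → average rank (1+2)/2 = 1.5.
The 2 values of 67 occupy positions 3–4 → average rank (3+4)/2 = 3.5.
The 2 values of 76 occupy positions 5–6 → average rank (5+6)/2 = 5.5.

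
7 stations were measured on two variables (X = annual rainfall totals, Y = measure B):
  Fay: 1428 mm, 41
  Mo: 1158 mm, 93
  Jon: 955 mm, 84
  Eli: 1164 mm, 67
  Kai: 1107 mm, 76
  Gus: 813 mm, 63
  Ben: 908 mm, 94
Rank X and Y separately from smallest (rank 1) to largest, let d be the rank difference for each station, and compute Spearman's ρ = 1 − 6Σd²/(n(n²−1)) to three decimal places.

Ranks of variable 1: 7, 5, 3, 6, 4, 1, 2
Ranks of variable 2: 1, 6, 5, 3, 4, 2, 7
d = r₁ − r₂: 6, -1, -2, 3, 0, -1, -5
d²: 36, 1, 4, 9, 0, 1, 25; Σd² = 76
ρ = 1 − 6·76/(7·48) = 1 − 456/336 = -0.357

-0.357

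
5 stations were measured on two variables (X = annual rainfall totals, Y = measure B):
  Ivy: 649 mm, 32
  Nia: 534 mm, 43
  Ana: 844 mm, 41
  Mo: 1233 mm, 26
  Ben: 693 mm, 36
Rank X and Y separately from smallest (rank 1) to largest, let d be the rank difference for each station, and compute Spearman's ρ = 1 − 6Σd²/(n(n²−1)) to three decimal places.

-0.600

Ranks of variable 1: 2, 1, 4, 5, 3
Ranks of variable 2: 2, 5, 4, 1, 3
d = r₁ − r₂: 0, -4, 0, 4, 0
d²: 0, 16, 0, 16, 0; Σd² = 32
ρ = 1 − 6·32/(5·24) = 1 − 192/120 = -0.600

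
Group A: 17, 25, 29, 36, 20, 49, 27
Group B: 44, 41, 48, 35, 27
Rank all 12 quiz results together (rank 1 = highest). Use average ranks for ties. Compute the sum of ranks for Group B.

23.5

Sorted (descending): 49, 48, 44, 41, 36, 35, 29, 27, 27, 25, 20, 17
The 2 values of 27 occupy positions 8–9 → average rank (8+9)/2 = 8.5.
Group B values → pooled ranks: 44→3, 41→4, 48→2, 35→6, 27→8.5
Rank sum = 3 + 4 + 2 + 6 + 8.5 = 23.5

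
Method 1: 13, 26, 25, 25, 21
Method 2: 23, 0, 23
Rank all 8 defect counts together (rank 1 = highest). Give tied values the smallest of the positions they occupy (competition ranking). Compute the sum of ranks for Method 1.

18

Sorted (descending): 26, 25, 25, 23, 23, 21, 13, 0
The 2 values of 25 occupy positions 2–3 → each gets rank 2.
The 2 values of 23 occupy positions 4–5 → each gets rank 4.
Method 1 values → pooled ranks: 13→7, 26→1, 25→2, 25→2, 21→6
Rank sum = 7 + 1 + 2 + 2 + 6 = 18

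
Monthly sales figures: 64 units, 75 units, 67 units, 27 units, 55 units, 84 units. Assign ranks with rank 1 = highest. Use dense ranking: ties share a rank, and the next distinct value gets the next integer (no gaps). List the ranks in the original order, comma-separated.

4, 2, 3, 6, 5, 1

Sorted (descending): 84, 75, 67, 64, 55, 27
No ties — each value takes its position as its rank.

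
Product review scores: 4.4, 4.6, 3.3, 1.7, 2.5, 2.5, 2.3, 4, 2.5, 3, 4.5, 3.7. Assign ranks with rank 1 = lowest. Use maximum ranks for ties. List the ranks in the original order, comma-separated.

Sorted (ascending): 1.7, 2.3, 2.5, 2.5, 2.5, 3, 3.3, 3.7, 4, 4.4, 4.5, 4.6
The 3 values of 2.5 occupy positions 3–5 → each gets rank 5.

10, 12, 7, 1, 5, 5, 2, 9, 5, 6, 11, 8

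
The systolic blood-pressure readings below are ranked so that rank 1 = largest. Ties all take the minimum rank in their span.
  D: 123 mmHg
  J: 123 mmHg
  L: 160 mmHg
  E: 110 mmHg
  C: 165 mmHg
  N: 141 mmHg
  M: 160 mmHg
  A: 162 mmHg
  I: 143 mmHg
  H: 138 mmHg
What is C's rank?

Sorted (descending): 165, 162, 160, 160, 143, 141, 138, 123, 123, 110
The 2 values of 160 occupy positions 3–4 → each gets rank 3.
The 2 values of 123 occupy positions 8–9 → each gets rank 8.
C has value 165 mmHg → rank 1.

1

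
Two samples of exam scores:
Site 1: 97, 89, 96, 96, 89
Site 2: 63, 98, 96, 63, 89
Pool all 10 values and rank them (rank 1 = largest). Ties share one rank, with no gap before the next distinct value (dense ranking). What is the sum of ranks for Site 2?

18

Sorted (descending): 98, 97, 96, 96, 96, 89, 89, 89, 63, 63
The 3 values of 96 share dense rank 3.
The 3 values of 89 share dense rank 4.
The 2 values of 63 share dense rank 5.
Remaining distinct values take the next consecutive integers.
Site 2 values → pooled ranks: 63→5, 98→1, 96→3, 63→5, 89→4
Rank sum = 5 + 1 + 3 + 5 + 4 = 18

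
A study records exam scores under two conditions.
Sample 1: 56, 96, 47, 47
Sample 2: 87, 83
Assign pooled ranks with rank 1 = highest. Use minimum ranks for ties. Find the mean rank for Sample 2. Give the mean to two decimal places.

Sorted (descending): 96, 87, 83, 56, 47, 47
The 2 values of 47 occupy positions 5–6 → each gets rank 5.
Sample 2 values → pooled ranks: 87→2, 83→3
Mean rank = (2 + 3) / 2 = 2.50

2.50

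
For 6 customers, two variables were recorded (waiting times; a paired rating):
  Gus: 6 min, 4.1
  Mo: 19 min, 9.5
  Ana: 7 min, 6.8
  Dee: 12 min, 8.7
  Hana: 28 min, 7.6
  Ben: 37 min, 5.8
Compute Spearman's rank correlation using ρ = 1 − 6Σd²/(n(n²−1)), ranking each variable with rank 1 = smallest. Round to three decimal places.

0.257

Ranks of variable 1: 1, 4, 2, 3, 5, 6
Ranks of variable 2: 1, 6, 3, 5, 4, 2
d = r₁ − r₂: 0, -2, -1, -2, 1, 4
d²: 0, 4, 1, 4, 1, 16; Σd² = 26
ρ = 1 − 6·26/(6·35) = 1 − 156/210 = 0.257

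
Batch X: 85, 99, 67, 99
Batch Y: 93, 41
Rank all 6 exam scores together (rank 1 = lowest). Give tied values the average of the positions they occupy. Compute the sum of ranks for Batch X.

Sorted (ascending): 41, 67, 85, 93, 99, 99
The 2 values of 99 occupy positions 5–6 → average rank (5+6)/2 = 5.5.
Batch X values → pooled ranks: 85→3, 99→5.5, 67→2, 99→5.5
Rank sum = 3 + 5.5 + 2 + 5.5 = 16

16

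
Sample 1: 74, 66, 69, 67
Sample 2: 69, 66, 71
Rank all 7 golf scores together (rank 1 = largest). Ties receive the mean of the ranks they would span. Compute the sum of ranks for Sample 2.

Sorted (descending): 74, 71, 69, 69, 67, 66, 66
The 2 values of 69 occupy positions 3–4 → average rank (3+4)/2 = 3.5.
The 2 values of 66 occupy positions 6–7 → average rank (6+7)/2 = 6.5.
Sample 2 values → pooled ranks: 69→3.5, 66→6.5, 71→2
Rank sum = 3.5 + 6.5 + 2 = 12

12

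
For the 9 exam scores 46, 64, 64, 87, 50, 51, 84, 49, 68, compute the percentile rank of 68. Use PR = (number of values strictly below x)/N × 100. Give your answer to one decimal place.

N = 9.
Strictly below 68: 6. Equal to 68: 1.
PR = 6/9 × 100 = 66.7

66.7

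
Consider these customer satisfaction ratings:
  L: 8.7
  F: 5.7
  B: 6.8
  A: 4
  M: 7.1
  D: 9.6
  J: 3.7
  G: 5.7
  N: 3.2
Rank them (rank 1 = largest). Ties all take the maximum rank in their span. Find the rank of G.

Sorted (descending): 9.6, 8.7, 7.1, 6.8, 5.7, 5.7, 4, 3.7, 3.2
The 2 values of 5.7 occupy positions 5–6 → each gets rank 6.
G has value 5.7 → rank 6.

6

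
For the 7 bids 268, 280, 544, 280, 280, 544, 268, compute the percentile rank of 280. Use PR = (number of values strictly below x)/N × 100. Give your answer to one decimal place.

N = 7.
Strictly below 280: 2. Equal to 280: 3.
PR = 2/7 × 100 = 28.6

28.6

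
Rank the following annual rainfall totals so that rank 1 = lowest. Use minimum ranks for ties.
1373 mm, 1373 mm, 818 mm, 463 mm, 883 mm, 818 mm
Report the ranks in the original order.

Sorted (ascending): 463, 818, 818, 883, 1373, 1373
The 2 values of 818 occupy positions 2–3 → each gets rank 2.
The 2 values of 1373 occupy positions 5–6 → each gets rank 5.

5, 5, 2, 1, 4, 2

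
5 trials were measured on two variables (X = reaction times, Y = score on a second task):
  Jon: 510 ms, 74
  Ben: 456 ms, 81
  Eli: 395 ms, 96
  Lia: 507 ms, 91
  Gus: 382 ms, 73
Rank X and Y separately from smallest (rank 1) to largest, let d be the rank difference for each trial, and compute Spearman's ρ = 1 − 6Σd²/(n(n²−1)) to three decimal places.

Ranks of variable 1: 5, 3, 2, 4, 1
Ranks of variable 2: 2, 3, 5, 4, 1
d = r₁ − r₂: 3, 0, -3, 0, 0
d²: 9, 0, 9, 0, 0; Σd² = 18
ρ = 1 − 6·18/(5·24) = 1 − 108/120 = 0.100

0.100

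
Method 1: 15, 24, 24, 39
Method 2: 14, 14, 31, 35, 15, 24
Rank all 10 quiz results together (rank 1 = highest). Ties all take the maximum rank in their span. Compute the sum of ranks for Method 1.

21

Sorted (descending): 39, 35, 31, 24, 24, 24, 15, 15, 14, 14
The 3 values of 24 occupy positions 4–6 → each gets rank 6.
The 2 values of 15 occupy positions 7–8 → each gets rank 8.
The 2 values of 14 occupy positions 9–10 → each gets rank 10.
Method 1 values → pooled ranks: 15→8, 24→6, 24→6, 39→1
Rank sum = 8 + 6 + 6 + 1 = 21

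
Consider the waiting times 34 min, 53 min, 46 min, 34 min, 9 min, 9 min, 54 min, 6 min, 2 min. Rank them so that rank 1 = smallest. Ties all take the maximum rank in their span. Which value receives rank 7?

Sorted (ascending): 2, 6, 9, 9, 34, 34, 46, 53, 54
The 2 values of 9 occupy positions 3–4 → each gets rank 4.
The 2 values of 34 occupy positions 5–6 → each gets rank 6.
Rank 7 → value 46.

46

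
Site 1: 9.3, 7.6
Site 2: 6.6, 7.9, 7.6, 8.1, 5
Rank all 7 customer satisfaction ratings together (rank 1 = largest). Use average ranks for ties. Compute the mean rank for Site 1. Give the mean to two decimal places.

2.75

Sorted (descending): 9.3, 8.1, 7.9, 7.6, 7.6, 6.6, 5
The 2 values of 7.6 occupy positions 4–5 → average rank (4+5)/2 = 4.5.
Site 1 values → pooled ranks: 9.3→1, 7.6→4.5
Mean rank = (1 + 4.5) / 2 = 2.75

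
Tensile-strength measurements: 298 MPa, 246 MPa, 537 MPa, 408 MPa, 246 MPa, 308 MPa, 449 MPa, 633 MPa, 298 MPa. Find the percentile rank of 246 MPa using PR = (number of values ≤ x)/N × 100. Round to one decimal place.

22.2

N = 9.
Strictly below 246: 0. Equal to 246: 2.
PR = 2/9 × 100 = 22.2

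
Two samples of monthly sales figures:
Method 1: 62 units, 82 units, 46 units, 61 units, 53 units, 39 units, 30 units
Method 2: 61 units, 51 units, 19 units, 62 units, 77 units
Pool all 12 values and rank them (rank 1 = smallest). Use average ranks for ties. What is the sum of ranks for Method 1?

Sorted (ascending): 19, 30, 39, 46, 51, 53, 61, 61, 62, 62, 77, 82
The 2 values of 61 occupy positions 7–8 → average rank (7+8)/2 = 7.5.
The 2 values of 62 occupy positions 9–10 → average rank (9+10)/2 = 9.5.
Method 1 values → pooled ranks: 62→9.5, 82→12, 46→4, 61→7.5, 53→6, 39→3, 30→2
Rank sum = 9.5 + 12 + 4 + 7.5 + 6 + 3 + 2 = 44

44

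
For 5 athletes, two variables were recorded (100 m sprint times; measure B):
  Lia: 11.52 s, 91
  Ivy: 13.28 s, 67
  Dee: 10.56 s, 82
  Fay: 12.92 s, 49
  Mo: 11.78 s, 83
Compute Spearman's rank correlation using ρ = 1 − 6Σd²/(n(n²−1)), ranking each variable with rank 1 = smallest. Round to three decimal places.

Ranks of variable 1: 2, 5, 1, 4, 3
Ranks of variable 2: 5, 2, 3, 1, 4
d = r₁ − r₂: -3, 3, -2, 3, -1
d²: 9, 9, 4, 9, 1; Σd² = 32
ρ = 1 − 6·32/(5·24) = 1 − 192/120 = -0.600

-0.600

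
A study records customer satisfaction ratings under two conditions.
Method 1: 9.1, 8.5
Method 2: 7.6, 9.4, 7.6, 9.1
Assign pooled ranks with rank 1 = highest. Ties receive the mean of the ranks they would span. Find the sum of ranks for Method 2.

14.5

Sorted (descending): 9.4, 9.1, 9.1, 8.5, 7.6, 7.6
The 2 values of 9.1 occupy positions 2–3 → average rank (2+3)/2 = 2.5.
The 2 values of 7.6 occupy positions 5–6 → average rank (5+6)/2 = 5.5.
Method 2 values → pooled ranks: 7.6→5.5, 9.4→1, 7.6→5.5, 9.1→2.5
Rank sum = 5.5 + 1 + 5.5 + 2.5 = 14.5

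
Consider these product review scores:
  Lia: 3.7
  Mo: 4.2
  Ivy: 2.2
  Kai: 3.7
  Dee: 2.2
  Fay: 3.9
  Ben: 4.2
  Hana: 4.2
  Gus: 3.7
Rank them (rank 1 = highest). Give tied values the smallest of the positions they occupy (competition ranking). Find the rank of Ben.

Sorted (descending): 4.2, 4.2, 4.2, 3.9, 3.7, 3.7, 3.7, 2.2, 2.2
The 3 values of 4.2 occupy positions 1–3 → each gets rank 1.
The 3 values of 3.7 occupy positions 5–7 → each gets rank 5.
The 2 values of 2.2 occupy positions 8–9 → each gets rank 8.
Ben has value 4.2 → rank 1.

1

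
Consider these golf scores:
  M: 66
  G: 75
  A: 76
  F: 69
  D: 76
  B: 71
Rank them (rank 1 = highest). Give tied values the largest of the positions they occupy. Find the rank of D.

Sorted (descending): 76, 76, 75, 71, 69, 66
The 2 values of 76 occupy positions 1–2 → each gets rank 2.
D has value 76 → rank 2.

2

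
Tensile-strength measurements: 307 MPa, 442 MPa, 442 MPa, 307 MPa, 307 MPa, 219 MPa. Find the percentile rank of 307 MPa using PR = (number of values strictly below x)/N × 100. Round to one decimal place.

16.7

N = 6.
Strictly below 307: 1. Equal to 307: 3.
PR = 1/6 × 100 = 16.7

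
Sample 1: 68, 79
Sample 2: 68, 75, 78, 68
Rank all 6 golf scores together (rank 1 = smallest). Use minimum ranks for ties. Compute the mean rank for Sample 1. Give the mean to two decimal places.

Sorted (ascending): 68, 68, 68, 75, 78, 79
The 3 values of 68 occupy positions 1–3 → each gets rank 1.
Sample 1 values → pooled ranks: 68→1, 79→6
Mean rank = (1 + 6) / 2 = 3.50

3.50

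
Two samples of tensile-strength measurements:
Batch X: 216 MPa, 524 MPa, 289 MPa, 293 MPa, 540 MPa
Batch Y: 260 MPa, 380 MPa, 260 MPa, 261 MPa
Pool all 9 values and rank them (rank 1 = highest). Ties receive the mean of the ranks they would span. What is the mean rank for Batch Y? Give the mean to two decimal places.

6.00

Sorted (descending): 540, 524, 380, 293, 289, 261, 260, 260, 216
The 2 values of 260 occupy positions 7–8 → average rank (7+8)/2 = 7.5.
Batch Y values → pooled ranks: 260→7.5, 380→3, 260→7.5, 261→6
Mean rank = (7.5 + 3 + 7.5 + 6) / 4 = 6.00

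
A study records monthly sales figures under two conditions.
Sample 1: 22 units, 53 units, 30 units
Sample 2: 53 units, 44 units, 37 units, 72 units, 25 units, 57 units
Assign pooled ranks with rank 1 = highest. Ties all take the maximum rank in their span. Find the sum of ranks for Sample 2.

Sorted (descending): 72, 57, 53, 53, 44, 37, 30, 25, 22
The 2 values of 53 occupy positions 3–4 → each gets rank 4.
Sample 2 values → pooled ranks: 53→4, 44→5, 37→6, 72→1, 25→8, 57→2
Rank sum = 4 + 5 + 6 + 1 + 8 + 2 = 26

26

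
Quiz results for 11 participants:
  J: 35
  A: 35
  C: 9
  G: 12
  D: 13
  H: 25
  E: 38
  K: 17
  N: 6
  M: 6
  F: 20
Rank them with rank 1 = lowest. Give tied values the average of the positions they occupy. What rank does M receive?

1.5

Sorted (ascending): 6, 6, 9, 12, 13, 17, 20, 25, 35, 35, 38
The 2 values of 6 occupy positions 1–2 → average rank (1+2)/2 = 1.5.
The 2 values of 35 occupy positions 9–10 → average rank (9+10)/2 = 9.5.
M has value 6 → rank 1.5.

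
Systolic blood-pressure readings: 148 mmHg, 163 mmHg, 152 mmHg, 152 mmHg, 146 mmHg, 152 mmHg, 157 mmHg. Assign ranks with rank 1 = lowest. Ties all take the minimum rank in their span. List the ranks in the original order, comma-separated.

2, 7, 3, 3, 1, 3, 6

Sorted (ascending): 146, 148, 152, 152, 152, 157, 163
The 3 values of 152 occupy positions 3–5 → each gets rank 3.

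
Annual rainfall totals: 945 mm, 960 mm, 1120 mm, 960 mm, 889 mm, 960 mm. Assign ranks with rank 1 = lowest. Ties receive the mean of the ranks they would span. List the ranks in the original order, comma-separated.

2, 4, 6, 4, 1, 4

Sorted (ascending): 889, 945, 960, 960, 960, 1120
The 3 values of 960 occupy positions 3–5 → average rank 4.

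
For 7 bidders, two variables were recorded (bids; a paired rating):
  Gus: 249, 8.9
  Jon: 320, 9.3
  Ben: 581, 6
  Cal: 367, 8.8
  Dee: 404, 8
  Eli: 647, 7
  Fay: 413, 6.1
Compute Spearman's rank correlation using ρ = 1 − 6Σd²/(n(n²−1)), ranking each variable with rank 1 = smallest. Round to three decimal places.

-0.857

Ranks of variable 1: 1, 2, 6, 3, 4, 7, 5
Ranks of variable 2: 6, 7, 1, 5, 4, 3, 2
d = r₁ − r₂: -5, -5, 5, -2, 0, 4, 3
d²: 25, 25, 25, 4, 0, 16, 9; Σd² = 104
ρ = 1 − 6·104/(7·48) = 1 − 624/336 = -0.857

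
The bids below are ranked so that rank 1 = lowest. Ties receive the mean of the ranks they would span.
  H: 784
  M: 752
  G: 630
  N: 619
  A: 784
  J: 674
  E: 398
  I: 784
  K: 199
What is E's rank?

2

Sorted (ascending): 199, 398, 619, 630, 674, 752, 784, 784, 784
The 3 values of 784 occupy positions 7–9 → average rank 8.
E has value 398 → rank 2.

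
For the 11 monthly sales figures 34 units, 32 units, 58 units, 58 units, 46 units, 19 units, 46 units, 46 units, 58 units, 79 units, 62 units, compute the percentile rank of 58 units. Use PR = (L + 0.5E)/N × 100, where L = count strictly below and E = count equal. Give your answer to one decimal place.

68.2

N = 11.
Strictly below 58: 6. Equal to 58: 3.
PR = (6 + 0.5·3)/11 × 100 = 68.2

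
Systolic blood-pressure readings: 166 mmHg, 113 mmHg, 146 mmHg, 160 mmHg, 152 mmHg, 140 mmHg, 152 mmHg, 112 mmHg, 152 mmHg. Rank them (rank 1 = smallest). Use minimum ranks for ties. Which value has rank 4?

Sorted (ascending): 112, 113, 140, 146, 152, 152, 152, 160, 166
The 3 values of 152 occupy positions 5–7 → each gets rank 5.
Rank 4 → value 146.

146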